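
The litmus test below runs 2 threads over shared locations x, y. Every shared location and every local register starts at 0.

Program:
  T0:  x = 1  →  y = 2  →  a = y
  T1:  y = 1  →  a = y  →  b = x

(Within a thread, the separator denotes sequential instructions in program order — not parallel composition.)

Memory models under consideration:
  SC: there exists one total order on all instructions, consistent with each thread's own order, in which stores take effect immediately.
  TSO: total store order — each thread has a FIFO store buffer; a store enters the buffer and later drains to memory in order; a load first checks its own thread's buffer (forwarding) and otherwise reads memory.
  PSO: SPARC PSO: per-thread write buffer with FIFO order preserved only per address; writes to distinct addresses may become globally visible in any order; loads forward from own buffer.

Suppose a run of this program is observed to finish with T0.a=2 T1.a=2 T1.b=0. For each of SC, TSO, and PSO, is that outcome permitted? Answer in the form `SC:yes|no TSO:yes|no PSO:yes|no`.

outcome vector order: (T0.a,T1.a,T1.b)
under SC → <1 1 1>; <2 1 0>; <2 1 1>; <2 2 1>
under TSO → <1 1 0>; <1 1 1>; <2 1 0>; <2 1 1>; <2 2 1>
under PSO → <1 1 0>; <1 1 1>; <2 1 0>; <2 1 1>; <2 2 0>; <2 2 1>
target <2 2 0> ∈ {PSO}

SC:no TSO:no PSO:yes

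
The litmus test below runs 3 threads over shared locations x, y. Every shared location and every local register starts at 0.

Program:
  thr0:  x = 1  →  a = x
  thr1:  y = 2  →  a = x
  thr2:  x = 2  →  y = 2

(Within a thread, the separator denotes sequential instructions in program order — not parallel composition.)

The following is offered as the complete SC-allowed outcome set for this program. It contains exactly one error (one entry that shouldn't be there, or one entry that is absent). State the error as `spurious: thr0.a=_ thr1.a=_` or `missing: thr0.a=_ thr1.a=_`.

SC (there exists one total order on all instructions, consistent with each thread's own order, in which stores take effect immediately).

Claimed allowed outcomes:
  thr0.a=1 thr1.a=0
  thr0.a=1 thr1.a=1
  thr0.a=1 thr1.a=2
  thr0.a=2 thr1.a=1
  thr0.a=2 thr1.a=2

outcome vector order: (thr0.a,thr1.a)
under SC → <1 0> <1 1> <1 2> <2 0> <2 1> <2 2>
SC∖claimed = {<2 0>}

missing: thr0.a=2 thr1.a=0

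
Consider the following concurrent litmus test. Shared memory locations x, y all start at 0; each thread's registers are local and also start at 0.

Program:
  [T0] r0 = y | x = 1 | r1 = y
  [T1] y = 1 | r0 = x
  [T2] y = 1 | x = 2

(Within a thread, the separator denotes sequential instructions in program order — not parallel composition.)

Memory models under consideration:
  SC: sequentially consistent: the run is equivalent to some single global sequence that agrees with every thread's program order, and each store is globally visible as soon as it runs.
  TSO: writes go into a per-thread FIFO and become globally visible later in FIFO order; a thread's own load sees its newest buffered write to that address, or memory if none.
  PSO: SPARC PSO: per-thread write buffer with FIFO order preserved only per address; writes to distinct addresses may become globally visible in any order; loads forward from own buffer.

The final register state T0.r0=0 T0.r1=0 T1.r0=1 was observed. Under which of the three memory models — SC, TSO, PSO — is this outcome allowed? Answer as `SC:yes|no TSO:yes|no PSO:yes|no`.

SC:yes TSO:yes PSO:yes

outcome vector order: (T0.r0,T0.r1,T1.r0)
SC (8): <0 0 1>, <0 0 2>, <0 1 0>, <0 1 1>, <0 1 2>, <1 1 0>, <1 1 1>, <1 1 2>
TSO (9): <0 0 0>, <0 0 1>, <0 0 2>, <0 1 0>, <0 1 1>, <0 1 2>, <1 1 0>, <1 1 1>, <1 1 2>
PSO (9): <0 0 0>, <0 0 1>, <0 0 2>, <0 1 0>, <0 1 1>, <0 1 2>, <1 1 0>, <1 1 1>, <1 1 2>
target <0 0 1> ∈ {SC,TSO,PSO}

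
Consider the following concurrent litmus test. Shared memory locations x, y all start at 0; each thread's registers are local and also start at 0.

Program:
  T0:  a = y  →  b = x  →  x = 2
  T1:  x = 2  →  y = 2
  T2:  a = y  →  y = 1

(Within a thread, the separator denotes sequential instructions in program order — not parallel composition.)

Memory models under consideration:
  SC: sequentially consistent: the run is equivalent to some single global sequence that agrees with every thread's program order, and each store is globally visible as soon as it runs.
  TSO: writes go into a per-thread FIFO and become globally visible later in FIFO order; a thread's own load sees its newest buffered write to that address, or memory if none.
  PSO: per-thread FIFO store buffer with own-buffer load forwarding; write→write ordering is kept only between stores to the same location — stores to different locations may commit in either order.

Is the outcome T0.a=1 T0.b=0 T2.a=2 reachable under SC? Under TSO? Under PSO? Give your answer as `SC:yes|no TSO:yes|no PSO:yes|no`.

SC:no TSO:no PSO:yes

outcome vector order: (T0.a,T0.b,T2.a)
[SC] allowed = {<0 0 0>; <0 0 2>; <0 2 0>; <0 2 2>; <1 0 0>; <1 2 0>; <1 2 2>; <2 2 0>; <2 2 2>}
[TSO] allowed = {<0 0 0>; <0 0 2>; <0 2 0>; <0 2 2>; <1 0 0>; <1 2 0>; <1 2 2>; <2 2 0>; <2 2 2>}
[PSO] allowed = {<0 0 0>; <0 0 2>; <0 2 0>; <0 2 2>; <1 0 0>; <1 0 2>; <1 2 0>; <1 2 2>; <2 0 0>; <2 0 2>; <2 2 0>; <2 2 2>}
target <1 0 2> ∈ {PSO}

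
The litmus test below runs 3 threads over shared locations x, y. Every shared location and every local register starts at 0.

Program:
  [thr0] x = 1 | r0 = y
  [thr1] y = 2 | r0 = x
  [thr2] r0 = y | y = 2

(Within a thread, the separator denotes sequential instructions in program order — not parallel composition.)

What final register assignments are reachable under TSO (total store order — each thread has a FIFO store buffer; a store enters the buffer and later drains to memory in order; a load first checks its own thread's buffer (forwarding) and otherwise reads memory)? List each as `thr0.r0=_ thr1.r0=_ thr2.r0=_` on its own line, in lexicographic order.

thr0.r0=0 thr1.r0=0 thr2.r0=0
thr0.r0=0 thr1.r0=0 thr2.r0=2
thr0.r0=0 thr1.r0=1 thr2.r0=0
thr0.r0=0 thr1.r0=1 thr2.r0=2
thr0.r0=2 thr1.r0=0 thr2.r0=0
thr0.r0=2 thr1.r0=0 thr2.r0=2
thr0.r0=2 thr1.r0=1 thr2.r0=0
thr0.r0=2 thr1.r0=1 thr2.r0=2

outcome vector order: (thr0.r0,thr1.r0,thr2.r0)
|TSO outcomes| = 8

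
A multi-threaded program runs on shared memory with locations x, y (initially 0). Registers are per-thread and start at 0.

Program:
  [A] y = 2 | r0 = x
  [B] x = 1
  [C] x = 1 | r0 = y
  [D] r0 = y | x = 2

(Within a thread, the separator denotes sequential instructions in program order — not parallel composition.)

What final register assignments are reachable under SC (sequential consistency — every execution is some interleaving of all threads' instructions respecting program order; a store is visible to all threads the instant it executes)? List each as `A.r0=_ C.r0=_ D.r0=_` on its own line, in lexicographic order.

outcome vector order: (A.r0,C.r0,D.r0)
|SC outcomes| = 10

A.r0=0 C.r0=2 D.r0=0
A.r0=0 C.r0=2 D.r0=2
A.r0=1 C.r0=0 D.r0=0
A.r0=1 C.r0=0 D.r0=2
A.r0=1 C.r0=2 D.r0=0
A.r0=1 C.r0=2 D.r0=2
A.r0=2 C.r0=0 D.r0=0
A.r0=2 C.r0=0 D.r0=2
A.r0=2 C.r0=2 D.r0=0
A.r0=2 C.r0=2 D.r0=2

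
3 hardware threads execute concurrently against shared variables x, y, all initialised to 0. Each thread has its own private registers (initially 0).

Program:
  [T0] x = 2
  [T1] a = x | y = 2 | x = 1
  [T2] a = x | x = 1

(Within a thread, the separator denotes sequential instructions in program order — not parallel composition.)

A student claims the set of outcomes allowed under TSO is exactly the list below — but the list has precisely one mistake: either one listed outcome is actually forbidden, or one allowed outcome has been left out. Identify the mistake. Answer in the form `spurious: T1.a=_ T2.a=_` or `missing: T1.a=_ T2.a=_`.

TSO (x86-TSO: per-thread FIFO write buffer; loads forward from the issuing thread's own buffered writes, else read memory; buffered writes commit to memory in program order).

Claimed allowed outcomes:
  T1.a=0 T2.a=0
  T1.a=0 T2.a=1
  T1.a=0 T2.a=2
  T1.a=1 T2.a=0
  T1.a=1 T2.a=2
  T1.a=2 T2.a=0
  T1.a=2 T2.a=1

missing: T1.a=2 T2.a=2

outcome vector order: (T1.a,T2.a)
[TSO] allowed = {<0 0>, <0 1>, <0 2>, <1 0>, <1 2>, <2 0>, <2 1>, <2 2>}
TSO∖claimed = {<2 2>}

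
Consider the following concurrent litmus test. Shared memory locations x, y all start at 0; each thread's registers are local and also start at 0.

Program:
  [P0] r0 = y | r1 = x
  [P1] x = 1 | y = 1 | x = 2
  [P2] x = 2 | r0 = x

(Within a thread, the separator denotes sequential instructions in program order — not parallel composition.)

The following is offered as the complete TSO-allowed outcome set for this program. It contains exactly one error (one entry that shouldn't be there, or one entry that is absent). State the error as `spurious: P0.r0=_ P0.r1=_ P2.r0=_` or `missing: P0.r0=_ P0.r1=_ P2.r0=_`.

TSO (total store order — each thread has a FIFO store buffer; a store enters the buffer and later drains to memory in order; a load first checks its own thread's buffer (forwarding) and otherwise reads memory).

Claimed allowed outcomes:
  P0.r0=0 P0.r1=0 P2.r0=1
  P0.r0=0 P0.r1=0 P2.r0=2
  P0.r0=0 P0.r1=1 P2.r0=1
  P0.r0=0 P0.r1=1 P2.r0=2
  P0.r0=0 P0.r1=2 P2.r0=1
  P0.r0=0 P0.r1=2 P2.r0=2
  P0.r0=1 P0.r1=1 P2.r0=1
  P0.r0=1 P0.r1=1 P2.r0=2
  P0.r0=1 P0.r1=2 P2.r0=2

outcome vector order: (P0.r0,P0.r1,P2.r0)
TSO (10): <0 0 1>, <0 0 2>, <0 1 1>, <0 1 2>, <0 2 1>, <0 2 2>, <1 1 1>, <1 1 2>, <1 2 1>, <1 2 2>
TSO∖claimed = {<1 2 1>}

missing: P0.r0=1 P0.r1=2 P2.r0=1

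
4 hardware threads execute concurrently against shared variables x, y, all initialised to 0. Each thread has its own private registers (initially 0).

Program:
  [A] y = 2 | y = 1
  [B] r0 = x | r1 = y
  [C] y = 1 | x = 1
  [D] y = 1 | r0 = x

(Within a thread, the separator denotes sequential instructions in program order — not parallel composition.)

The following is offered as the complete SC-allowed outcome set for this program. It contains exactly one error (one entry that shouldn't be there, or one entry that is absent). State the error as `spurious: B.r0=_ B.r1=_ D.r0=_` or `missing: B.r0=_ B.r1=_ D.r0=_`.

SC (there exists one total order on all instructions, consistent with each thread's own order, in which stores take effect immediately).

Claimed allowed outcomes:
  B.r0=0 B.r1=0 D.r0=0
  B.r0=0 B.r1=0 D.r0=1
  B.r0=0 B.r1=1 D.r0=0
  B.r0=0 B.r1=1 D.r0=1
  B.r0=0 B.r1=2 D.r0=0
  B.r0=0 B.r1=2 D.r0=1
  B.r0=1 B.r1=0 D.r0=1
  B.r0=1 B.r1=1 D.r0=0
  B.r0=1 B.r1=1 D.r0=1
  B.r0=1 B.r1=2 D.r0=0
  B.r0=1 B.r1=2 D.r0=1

spurious: B.r0=1 B.r1=0 D.r0=1

outcome vector order: (B.r0,B.r1,D.r0)
under SC → 0/0/0, 0/0/1, 0/1/0, 0/1/1, 0/2/0, 0/2/1, 1/1/0, 1/1/1, 1/2/0, 1/2/1
claimed∖SC = {1/0/1}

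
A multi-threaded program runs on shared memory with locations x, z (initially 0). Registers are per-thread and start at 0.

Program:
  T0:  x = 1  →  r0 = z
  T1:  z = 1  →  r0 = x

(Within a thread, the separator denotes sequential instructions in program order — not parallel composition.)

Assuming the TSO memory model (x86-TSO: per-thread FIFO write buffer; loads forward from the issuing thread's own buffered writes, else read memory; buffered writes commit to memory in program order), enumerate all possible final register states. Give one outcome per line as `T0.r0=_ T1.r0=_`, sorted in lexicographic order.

outcome vector order: (T0.r0,T1.r0)
|TSO outcomes| = 4

T0.r0=0 T1.r0=0
T0.r0=0 T1.r0=1
T0.r0=1 T1.r0=0
T0.r0=1 T1.r0=1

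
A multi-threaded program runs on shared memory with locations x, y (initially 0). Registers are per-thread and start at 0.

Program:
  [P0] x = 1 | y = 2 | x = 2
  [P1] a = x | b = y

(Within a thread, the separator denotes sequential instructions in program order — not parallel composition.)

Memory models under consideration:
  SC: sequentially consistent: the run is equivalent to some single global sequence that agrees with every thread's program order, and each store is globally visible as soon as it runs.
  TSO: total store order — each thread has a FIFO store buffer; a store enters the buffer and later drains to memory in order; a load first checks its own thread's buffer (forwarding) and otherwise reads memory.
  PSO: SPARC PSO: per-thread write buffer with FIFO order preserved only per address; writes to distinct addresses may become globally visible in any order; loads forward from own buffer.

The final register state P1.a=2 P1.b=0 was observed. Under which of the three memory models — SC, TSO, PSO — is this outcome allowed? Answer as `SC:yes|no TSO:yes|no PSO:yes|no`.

outcome vector order: (P1.a,P1.b)
[SC] allowed = {00 02 10 12 22}
[TSO] allowed = {00 02 10 12 22}
[PSO] allowed = {00 02 10 12 20 22}
target 20 ∈ {PSO}

SC:no TSO:no PSO:yes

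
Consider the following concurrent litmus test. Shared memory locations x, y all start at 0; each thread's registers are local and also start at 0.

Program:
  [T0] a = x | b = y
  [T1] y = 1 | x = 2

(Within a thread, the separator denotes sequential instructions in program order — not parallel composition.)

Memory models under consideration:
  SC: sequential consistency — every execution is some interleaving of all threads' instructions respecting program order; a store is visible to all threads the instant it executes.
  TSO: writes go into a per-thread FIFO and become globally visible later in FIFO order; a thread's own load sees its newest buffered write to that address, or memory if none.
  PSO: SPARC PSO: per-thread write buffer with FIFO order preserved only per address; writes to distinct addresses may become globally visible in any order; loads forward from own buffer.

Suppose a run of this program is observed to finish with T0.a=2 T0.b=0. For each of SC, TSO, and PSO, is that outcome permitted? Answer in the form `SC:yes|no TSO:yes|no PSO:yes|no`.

outcome vector order: (T0.a,T0.b)
under SC → 0/0 0/1 2/1
under TSO → 0/0 0/1 2/1
under PSO → 0/0 0/1 2/0 2/1
target 2/0 ∈ {PSO}

SC:no TSO:no PSO:yes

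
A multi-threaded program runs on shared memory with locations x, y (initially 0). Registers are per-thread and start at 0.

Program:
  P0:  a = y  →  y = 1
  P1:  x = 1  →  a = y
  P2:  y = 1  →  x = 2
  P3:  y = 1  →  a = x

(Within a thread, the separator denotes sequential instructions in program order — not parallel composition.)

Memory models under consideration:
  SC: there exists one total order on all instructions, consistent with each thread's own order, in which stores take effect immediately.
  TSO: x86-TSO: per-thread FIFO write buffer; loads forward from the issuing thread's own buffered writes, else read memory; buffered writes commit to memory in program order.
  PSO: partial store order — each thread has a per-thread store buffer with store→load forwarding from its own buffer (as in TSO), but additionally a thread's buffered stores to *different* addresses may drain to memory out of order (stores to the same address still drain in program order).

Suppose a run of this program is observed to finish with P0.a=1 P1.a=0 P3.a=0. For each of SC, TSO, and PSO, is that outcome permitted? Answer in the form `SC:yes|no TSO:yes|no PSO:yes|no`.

SC:no TSO:yes PSO:yes

outcome vector order: (P0.a,P1.a,P3.a)
under SC → 001; 002; 010; 011; 012; 101; 102; 110; 111; 112
under TSO → 000; 001; 002; 010; 011; 012; 100; 101; 102; 110; 111; 112
under PSO → 000; 001; 002; 010; 011; 012; 100; 101; 102; 110; 111; 112
target 100 ∈ {TSO,PSO}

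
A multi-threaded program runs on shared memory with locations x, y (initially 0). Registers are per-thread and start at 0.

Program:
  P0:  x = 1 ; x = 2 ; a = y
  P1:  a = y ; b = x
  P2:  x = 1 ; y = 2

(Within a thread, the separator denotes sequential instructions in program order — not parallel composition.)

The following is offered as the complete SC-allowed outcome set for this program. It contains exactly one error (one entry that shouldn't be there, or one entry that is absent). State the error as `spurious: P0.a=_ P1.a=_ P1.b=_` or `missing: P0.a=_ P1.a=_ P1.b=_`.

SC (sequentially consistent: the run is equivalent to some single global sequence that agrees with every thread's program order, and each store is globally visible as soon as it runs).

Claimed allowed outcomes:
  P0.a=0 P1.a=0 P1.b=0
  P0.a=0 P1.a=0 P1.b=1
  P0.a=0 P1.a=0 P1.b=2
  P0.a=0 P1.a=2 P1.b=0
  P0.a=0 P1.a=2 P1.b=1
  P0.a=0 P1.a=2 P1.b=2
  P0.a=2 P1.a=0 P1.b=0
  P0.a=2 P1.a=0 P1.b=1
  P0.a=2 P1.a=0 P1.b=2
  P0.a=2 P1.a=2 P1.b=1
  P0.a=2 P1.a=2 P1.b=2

spurious: P0.a=0 P1.a=2 P1.b=0

outcome vector order: (P0.a,P1.a,P1.b)
SC: 10 outcomes — {000, 001, 002, 021, 022, 200, 201, 202, 221, 222}
claimed∖SC = {020}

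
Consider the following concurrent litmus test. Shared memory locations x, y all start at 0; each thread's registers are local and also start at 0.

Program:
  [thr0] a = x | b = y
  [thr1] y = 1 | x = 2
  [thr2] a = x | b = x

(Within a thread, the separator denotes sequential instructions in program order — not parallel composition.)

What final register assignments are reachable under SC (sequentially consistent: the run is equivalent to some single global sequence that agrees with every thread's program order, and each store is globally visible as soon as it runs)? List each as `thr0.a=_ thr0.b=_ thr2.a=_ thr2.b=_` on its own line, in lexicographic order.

thr0.a=0 thr0.b=0 thr2.a=0 thr2.b=0
thr0.a=0 thr0.b=0 thr2.a=0 thr2.b=2
thr0.a=0 thr0.b=0 thr2.a=2 thr2.b=2
thr0.a=0 thr0.b=1 thr2.a=0 thr2.b=0
thr0.a=0 thr0.b=1 thr2.a=0 thr2.b=2
thr0.a=0 thr0.b=1 thr2.a=2 thr2.b=2
thr0.a=2 thr0.b=1 thr2.a=0 thr2.b=0
thr0.a=2 thr0.b=1 thr2.a=0 thr2.b=2
thr0.a=2 thr0.b=1 thr2.a=2 thr2.b=2

outcome vector order: (thr0.a,thr0.b,thr2.a,thr2.b)
|SC outcomes| = 9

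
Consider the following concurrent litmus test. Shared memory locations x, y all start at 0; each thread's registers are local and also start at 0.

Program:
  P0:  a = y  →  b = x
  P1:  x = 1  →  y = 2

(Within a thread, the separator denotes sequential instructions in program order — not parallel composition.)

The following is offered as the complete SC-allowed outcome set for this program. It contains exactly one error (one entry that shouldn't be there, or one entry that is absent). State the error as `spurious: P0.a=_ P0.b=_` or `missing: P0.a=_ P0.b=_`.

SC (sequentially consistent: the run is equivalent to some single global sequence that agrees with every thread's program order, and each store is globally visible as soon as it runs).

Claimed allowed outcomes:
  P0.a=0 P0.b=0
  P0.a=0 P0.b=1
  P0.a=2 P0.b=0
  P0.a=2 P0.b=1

outcome vector order: (P0.a,P0.b)
under SC → 0/0, 0/1, 2/1
claimed∖SC = {2/0}

spurious: P0.a=2 P0.b=0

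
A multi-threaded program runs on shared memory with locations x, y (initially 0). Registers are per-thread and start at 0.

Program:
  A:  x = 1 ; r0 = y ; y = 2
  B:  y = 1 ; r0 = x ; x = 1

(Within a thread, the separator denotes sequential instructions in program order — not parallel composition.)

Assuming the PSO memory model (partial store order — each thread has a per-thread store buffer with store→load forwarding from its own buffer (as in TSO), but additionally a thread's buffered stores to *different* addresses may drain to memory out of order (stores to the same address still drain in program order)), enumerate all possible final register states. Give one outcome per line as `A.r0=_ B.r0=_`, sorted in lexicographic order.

A.r0=0 B.r0=0
A.r0=0 B.r0=1
A.r0=1 B.r0=0
A.r0=1 B.r0=1

outcome vector order: (A.r0,B.r0)
|PSO outcomes| = 4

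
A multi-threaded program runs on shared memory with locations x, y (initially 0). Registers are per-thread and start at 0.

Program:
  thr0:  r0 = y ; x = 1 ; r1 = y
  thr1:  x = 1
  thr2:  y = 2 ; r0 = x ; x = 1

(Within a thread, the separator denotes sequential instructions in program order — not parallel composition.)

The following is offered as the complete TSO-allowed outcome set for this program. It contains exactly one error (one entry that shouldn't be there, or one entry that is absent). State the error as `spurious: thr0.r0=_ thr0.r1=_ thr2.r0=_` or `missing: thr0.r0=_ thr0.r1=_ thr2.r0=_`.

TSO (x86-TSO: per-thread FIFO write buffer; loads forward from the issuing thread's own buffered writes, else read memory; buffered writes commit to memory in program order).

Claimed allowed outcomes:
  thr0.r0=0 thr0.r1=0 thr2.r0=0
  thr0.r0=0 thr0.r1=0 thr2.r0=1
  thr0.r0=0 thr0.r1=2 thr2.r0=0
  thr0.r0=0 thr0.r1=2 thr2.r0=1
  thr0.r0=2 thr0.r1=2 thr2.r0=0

missing: thr0.r0=2 thr0.r1=2 thr2.r0=1

outcome vector order: (thr0.r0,thr0.r1,thr2.r0)
TSO: 6 outcomes — {(0,0,0) (0,0,1) (0,2,0) (0,2,1) (2,2,0) (2,2,1)}
TSO∖claimed = {(2,2,1)}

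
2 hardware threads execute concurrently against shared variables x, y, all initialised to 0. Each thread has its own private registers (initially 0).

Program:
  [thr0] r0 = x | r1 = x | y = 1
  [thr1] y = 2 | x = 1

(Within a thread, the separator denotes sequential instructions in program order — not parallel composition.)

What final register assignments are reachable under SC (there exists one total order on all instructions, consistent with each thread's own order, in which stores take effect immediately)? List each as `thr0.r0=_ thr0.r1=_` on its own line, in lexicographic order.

outcome vector order: (thr0.r0,thr0.r1)
|SC outcomes| = 3

thr0.r0=0 thr0.r1=0
thr0.r0=0 thr0.r1=1
thr0.r0=1 thr0.r1=1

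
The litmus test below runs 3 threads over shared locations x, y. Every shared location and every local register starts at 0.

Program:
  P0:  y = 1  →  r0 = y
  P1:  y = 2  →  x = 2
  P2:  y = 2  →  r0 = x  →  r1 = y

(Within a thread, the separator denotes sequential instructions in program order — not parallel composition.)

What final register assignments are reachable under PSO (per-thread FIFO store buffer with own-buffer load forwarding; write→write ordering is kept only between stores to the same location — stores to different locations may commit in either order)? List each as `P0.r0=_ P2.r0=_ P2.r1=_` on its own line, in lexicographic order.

P0.r0=1 P2.r0=0 P2.r1=1
P0.r0=1 P2.r0=0 P2.r1=2
P0.r0=1 P2.r0=2 P2.r1=1
P0.r0=1 P2.r0=2 P2.r1=2
P0.r0=2 P2.r0=0 P2.r1=1
P0.r0=2 P2.r0=0 P2.r1=2
P0.r0=2 P2.r0=2 P2.r1=1
P0.r0=2 P2.r0=2 P2.r1=2

outcome vector order: (P0.r0,P2.r0,P2.r1)
|PSO outcomes| = 8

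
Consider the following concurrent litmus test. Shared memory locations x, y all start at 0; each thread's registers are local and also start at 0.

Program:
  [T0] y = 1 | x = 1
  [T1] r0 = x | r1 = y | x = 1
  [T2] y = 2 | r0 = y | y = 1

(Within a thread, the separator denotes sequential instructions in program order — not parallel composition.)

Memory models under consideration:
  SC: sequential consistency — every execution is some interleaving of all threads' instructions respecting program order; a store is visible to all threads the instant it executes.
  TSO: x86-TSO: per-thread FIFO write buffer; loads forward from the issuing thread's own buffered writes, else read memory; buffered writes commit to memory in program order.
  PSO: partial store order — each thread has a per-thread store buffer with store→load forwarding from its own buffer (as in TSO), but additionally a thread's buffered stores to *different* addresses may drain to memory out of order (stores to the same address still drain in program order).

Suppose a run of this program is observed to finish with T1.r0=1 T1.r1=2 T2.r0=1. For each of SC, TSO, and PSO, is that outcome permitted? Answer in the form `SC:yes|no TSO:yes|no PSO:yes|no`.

SC:no TSO:no PSO:yes

outcome vector order: (T1.r0,T1.r1,T2.r0)
SC (9): (0,0,1), (0,0,2), (0,1,1), (0,1,2), (0,2,1), (0,2,2), (1,1,1), (1,1,2), (1,2,2)
TSO (9): (0,0,1), (0,0,2), (0,1,1), (0,1,2), (0,2,1), (0,2,2), (1,1,1), (1,1,2), (1,2,2)
PSO (12): (0,0,1), (0,0,2), (0,1,1), (0,1,2), (0,2,1), (0,2,2), (1,0,1), (1,0,2), (1,1,1), (1,1,2), (1,2,1), (1,2,2)
target (1,2,1) ∈ {PSO}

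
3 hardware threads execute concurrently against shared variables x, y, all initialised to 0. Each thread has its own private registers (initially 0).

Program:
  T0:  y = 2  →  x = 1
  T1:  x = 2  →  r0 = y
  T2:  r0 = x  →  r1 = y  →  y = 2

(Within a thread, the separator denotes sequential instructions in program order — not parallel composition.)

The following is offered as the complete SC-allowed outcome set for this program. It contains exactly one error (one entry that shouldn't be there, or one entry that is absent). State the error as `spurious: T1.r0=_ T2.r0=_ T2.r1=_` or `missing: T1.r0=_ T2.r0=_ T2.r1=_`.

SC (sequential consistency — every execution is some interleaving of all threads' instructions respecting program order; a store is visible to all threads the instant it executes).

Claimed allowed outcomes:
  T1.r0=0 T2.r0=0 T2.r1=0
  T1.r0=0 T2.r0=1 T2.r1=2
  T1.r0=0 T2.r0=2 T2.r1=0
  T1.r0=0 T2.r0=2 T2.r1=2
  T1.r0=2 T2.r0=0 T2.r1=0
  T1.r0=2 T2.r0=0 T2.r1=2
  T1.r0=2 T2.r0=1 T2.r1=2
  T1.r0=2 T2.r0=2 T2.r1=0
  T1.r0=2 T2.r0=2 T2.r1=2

missing: T1.r0=0 T2.r0=0 T2.r1=2

outcome vector order: (T1.r0,T2.r0,T2.r1)
SC: 10 outcomes — {<0 0 0>, <0 0 2>, <0 1 2>, <0 2 0>, <0 2 2>, <2 0 0>, <2 0 2>, <2 1 2>, <2 2 0>, <2 2 2>}
SC∖claimed = {<0 0 2>}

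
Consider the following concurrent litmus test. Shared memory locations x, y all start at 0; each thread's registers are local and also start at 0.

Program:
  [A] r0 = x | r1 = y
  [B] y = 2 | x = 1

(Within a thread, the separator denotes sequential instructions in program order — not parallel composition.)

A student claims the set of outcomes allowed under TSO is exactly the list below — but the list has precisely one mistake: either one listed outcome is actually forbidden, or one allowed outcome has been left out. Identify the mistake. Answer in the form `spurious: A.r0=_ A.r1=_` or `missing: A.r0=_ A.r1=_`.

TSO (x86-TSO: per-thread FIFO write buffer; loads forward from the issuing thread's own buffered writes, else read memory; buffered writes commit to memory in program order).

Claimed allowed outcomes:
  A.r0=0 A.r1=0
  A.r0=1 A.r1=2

missing: A.r0=0 A.r1=2

outcome vector order: (A.r0,A.r1)
[TSO] allowed = {(0,0) (0,2) (1,2)}
TSO∖claimed = {(0,2)}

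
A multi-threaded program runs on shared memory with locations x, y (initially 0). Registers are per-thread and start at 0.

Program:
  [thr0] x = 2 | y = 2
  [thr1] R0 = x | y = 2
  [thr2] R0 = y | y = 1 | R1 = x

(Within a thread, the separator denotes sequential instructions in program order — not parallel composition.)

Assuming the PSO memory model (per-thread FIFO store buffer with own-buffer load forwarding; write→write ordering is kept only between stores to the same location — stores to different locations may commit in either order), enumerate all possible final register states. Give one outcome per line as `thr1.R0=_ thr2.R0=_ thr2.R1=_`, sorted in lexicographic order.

thr1.R0=0 thr2.R0=0 thr2.R1=0
thr1.R0=0 thr2.R0=0 thr2.R1=2
thr1.R0=0 thr2.R0=2 thr2.R1=0
thr1.R0=0 thr2.R0=2 thr2.R1=2
thr1.R0=2 thr2.R0=0 thr2.R1=0
thr1.R0=2 thr2.R0=0 thr2.R1=2
thr1.R0=2 thr2.R0=2 thr2.R1=0
thr1.R0=2 thr2.R0=2 thr2.R1=2

outcome vector order: (thr1.R0,thr2.R0,thr2.R1)
|PSO outcomes| = 8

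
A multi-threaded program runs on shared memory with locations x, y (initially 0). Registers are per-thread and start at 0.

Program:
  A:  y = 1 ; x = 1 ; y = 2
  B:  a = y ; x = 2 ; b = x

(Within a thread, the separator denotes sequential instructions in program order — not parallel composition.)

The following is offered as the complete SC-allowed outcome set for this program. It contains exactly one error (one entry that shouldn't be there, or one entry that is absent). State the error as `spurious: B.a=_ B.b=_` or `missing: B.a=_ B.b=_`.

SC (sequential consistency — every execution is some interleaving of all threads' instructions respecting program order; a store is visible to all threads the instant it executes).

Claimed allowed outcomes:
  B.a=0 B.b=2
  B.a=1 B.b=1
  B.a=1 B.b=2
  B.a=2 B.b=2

outcome vector order: (B.a,B.b)
[SC] allowed = {(0,1), (0,2), (1,1), (1,2), (2,2)}
SC∖claimed = {(0,1)}

missing: B.a=0 B.b=1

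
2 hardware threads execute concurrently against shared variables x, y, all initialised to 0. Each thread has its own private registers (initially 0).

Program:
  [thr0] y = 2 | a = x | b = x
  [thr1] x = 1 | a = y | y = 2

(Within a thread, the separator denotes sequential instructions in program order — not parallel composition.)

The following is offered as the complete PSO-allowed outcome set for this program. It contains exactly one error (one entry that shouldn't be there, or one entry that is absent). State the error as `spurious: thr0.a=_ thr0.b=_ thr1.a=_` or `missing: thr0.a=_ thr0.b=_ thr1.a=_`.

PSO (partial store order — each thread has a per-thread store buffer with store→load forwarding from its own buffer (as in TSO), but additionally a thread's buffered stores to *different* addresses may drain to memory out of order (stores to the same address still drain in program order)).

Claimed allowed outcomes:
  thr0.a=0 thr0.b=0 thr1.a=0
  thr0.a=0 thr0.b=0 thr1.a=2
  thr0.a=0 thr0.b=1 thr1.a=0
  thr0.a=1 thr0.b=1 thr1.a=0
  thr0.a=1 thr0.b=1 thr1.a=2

missing: thr0.a=0 thr0.b=1 thr1.a=2

outcome vector order: (thr0.a,thr0.b,thr1.a)
under PSO → <0 0 0> <0 0 2> <0 1 0> <0 1 2> <1 1 0> <1 1 2>
PSO∖claimed = {<0 1 2>}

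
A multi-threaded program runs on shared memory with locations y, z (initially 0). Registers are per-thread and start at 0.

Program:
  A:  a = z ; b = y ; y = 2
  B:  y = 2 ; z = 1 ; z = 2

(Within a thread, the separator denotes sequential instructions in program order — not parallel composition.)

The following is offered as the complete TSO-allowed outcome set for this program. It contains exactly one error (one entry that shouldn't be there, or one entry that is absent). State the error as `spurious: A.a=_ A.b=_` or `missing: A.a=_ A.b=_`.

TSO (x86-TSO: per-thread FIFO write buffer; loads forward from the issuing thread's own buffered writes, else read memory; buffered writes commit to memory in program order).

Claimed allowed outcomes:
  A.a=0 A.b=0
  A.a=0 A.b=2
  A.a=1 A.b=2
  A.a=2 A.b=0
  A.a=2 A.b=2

spurious: A.a=2 A.b=0

outcome vector order: (A.a,A.b)
under TSO → (0,0); (0,2); (1,2); (2,2)
claimed∖TSO = {(2,0)}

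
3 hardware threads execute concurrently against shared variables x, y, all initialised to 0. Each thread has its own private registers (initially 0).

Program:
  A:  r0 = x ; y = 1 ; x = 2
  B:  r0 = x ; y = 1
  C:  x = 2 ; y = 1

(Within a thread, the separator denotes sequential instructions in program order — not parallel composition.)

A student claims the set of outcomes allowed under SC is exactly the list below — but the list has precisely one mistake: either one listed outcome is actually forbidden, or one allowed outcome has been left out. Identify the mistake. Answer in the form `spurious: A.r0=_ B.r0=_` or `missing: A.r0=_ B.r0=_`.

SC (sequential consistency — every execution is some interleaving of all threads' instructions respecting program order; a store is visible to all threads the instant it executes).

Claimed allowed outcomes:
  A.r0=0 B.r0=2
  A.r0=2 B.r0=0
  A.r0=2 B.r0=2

outcome vector order: (A.r0,B.r0)
SC: 4 outcomes — {<0 0>; <0 2>; <2 0>; <2 2>}
SC∖claimed = {<0 0>}

missing: A.r0=0 B.r0=0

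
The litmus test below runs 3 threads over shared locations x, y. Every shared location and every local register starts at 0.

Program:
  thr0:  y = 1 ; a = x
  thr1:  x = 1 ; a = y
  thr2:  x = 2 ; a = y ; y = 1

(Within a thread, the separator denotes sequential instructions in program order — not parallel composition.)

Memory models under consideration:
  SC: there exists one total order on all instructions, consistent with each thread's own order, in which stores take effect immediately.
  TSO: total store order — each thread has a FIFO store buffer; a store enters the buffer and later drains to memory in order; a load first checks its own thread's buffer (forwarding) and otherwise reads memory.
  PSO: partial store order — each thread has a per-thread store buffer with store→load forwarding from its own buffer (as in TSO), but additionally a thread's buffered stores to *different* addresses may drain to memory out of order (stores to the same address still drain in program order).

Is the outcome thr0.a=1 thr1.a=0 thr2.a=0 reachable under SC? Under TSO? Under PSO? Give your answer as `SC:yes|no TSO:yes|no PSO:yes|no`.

SC:yes TSO:yes PSO:yes

outcome vector order: (thr0.a,thr1.a,thr2.a)
SC (9): (0,1,1) (1,0,0) (1,0,1) (1,1,0) (1,1,1) (2,0,0) (2,0,1) (2,1,0) (2,1,1)
TSO (12): (0,0,0) (0,0,1) (0,1,0) (0,1,1) (1,0,0) (1,0,1) (1,1,0) (1,1,1) (2,0,0) (2,0,1) (2,1,0) (2,1,1)
PSO (12): (0,0,0) (0,0,1) (0,1,0) (0,1,1) (1,0,0) (1,0,1) (1,1,0) (1,1,1) (2,0,0) (2,0,1) (2,1,0) (2,1,1)
target (1,0,0) ∈ {SC,TSO,PSO}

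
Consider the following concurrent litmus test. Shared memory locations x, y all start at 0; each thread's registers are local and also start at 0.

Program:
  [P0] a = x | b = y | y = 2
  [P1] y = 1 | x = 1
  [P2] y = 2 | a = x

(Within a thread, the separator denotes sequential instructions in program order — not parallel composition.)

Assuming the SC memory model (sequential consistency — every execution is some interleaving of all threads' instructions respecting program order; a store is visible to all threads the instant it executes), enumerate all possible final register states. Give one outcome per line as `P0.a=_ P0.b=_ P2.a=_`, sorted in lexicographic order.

outcome vector order: (P0.a,P0.b,P2.a)
|SC outcomes| = 10

P0.a=0 P0.b=0 P2.a=0
P0.a=0 P0.b=0 P2.a=1
P0.a=0 P0.b=1 P2.a=0
P0.a=0 P0.b=1 P2.a=1
P0.a=0 P0.b=2 P2.a=0
P0.a=0 P0.b=2 P2.a=1
P0.a=1 P0.b=1 P2.a=0
P0.a=1 P0.b=1 P2.a=1
P0.a=1 P0.b=2 P2.a=0
P0.a=1 P0.b=2 P2.a=1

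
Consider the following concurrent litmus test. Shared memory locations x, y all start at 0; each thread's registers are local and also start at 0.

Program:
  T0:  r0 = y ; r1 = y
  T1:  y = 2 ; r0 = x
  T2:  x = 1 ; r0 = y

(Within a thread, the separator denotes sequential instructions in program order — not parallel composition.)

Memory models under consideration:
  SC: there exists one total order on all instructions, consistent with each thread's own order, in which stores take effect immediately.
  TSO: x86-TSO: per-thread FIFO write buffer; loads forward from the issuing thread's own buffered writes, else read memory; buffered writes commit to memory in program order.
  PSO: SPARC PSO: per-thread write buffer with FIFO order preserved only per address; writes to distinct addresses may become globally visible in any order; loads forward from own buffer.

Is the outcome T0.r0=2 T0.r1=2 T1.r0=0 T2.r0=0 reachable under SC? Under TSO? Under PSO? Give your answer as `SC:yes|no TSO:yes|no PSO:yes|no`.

SC:no TSO:yes PSO:yes

outcome vector order: (T0.r0,T0.r1,T1.r0,T2.r0)
SC: 9 outcomes — {<0 0 0 2>, <0 0 1 0>, <0 0 1 2>, <0 2 0 2>, <0 2 1 0>, <0 2 1 2>, <2 2 0 2>, <2 2 1 0>, <2 2 1 2>}
TSO: 12 outcomes — {<0 0 0 0>, <0 0 0 2>, <0 0 1 0>, <0 0 1 2>, <0 2 0 0>, <0 2 0 2>, <0 2 1 0>, <0 2 1 2>, <2 2 0 0>, <2 2 0 2>, <2 2 1 0>, <2 2 1 2>}
PSO: 12 outcomes — {<0 0 0 0>, <0 0 0 2>, <0 0 1 0>, <0 0 1 2>, <0 2 0 0>, <0 2 0 2>, <0 2 1 0>, <0 2 1 2>, <2 2 0 0>, <2 2 0 2>, <2 2 1 0>, <2 2 1 2>}
target <2 2 0 0> ∈ {TSO,PSO}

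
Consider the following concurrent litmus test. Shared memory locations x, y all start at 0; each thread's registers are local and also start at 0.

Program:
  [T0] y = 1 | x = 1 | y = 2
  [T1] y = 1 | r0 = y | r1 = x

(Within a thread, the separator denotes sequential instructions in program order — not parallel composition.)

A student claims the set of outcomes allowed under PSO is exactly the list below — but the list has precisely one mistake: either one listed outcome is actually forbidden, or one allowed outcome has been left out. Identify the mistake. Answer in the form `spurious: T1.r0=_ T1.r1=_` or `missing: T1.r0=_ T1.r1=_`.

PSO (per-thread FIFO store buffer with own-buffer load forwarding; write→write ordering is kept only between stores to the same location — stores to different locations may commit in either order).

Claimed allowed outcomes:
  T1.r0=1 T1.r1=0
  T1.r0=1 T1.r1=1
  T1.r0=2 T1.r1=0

outcome vector order: (T1.r0,T1.r1)
under PSO → 10, 11, 20, 21
PSO∖claimed = {21}

missing: T1.r0=2 T1.r1=1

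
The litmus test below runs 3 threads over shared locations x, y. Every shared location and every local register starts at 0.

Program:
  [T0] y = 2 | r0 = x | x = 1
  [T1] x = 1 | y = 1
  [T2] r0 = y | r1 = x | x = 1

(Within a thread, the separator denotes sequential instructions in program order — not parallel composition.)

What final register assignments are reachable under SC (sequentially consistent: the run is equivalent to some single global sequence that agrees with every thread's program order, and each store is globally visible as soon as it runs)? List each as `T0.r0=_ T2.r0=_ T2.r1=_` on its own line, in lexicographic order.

T0.r0=0 T2.r0=0 T2.r1=0
T0.r0=0 T2.r0=0 T2.r1=1
T0.r0=0 T2.r0=1 T2.r1=1
T0.r0=0 T2.r0=2 T2.r1=0
T0.r0=0 T2.r0=2 T2.r1=1
T0.r0=1 T2.r0=0 T2.r1=0
T0.r0=1 T2.r0=0 T2.r1=1
T0.r0=1 T2.r0=1 T2.r1=1
T0.r0=1 T2.r0=2 T2.r1=0
T0.r0=1 T2.r0=2 T2.r1=1

outcome vector order: (T0.r0,T2.r0,T2.r1)
|SC outcomes| = 10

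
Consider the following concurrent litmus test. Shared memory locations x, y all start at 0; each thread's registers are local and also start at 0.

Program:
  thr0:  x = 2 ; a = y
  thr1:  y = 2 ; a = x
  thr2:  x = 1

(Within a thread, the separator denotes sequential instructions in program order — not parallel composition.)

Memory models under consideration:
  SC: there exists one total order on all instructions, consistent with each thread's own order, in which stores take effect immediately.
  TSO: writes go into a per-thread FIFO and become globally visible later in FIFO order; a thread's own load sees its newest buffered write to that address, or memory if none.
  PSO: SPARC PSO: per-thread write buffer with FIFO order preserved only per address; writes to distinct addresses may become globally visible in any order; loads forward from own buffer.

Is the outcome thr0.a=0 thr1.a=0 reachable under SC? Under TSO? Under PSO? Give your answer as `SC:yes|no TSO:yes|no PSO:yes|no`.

SC:no TSO:yes PSO:yes

outcome vector order: (thr0.a,thr1.a)
SC: 5 outcomes — {(0,1); (0,2); (2,0); (2,1); (2,2)}
TSO: 6 outcomes — {(0,0); (0,1); (0,2); (2,0); (2,1); (2,2)}
PSO: 6 outcomes — {(0,0); (0,1); (0,2); (2,0); (2,1); (2,2)}
target (0,0) ∈ {TSO,PSO}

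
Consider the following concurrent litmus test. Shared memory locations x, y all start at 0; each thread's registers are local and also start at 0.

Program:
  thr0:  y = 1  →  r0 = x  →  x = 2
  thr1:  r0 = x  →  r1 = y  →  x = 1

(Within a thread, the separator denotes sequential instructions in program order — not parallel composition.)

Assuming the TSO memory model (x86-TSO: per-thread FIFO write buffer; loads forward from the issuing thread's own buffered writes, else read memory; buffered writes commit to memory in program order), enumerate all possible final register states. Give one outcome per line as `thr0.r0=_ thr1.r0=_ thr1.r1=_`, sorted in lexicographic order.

outcome vector order: (thr0.r0,thr1.r0,thr1.r1)
|TSO outcomes| = 5

thr0.r0=0 thr1.r0=0 thr1.r1=0
thr0.r0=0 thr1.r0=0 thr1.r1=1
thr0.r0=0 thr1.r0=2 thr1.r1=1
thr0.r0=1 thr1.r0=0 thr1.r1=0
thr0.r0=1 thr1.r0=0 thr1.r1=1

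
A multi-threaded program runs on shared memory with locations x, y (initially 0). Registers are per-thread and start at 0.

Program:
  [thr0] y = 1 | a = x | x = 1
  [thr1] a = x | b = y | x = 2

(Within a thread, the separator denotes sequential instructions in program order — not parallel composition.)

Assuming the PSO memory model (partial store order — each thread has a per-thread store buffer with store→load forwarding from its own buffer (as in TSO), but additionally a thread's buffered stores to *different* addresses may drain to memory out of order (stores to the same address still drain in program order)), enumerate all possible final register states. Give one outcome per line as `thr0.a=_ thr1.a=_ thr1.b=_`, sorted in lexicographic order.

outcome vector order: (thr0.a,thr1.a,thr1.b)
|PSO outcomes| = 6

thr0.a=0 thr1.a=0 thr1.b=0
thr0.a=0 thr1.a=0 thr1.b=1
thr0.a=0 thr1.a=1 thr1.b=0
thr0.a=0 thr1.a=1 thr1.b=1
thr0.a=2 thr1.a=0 thr1.b=0
thr0.a=2 thr1.a=0 thr1.b=1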